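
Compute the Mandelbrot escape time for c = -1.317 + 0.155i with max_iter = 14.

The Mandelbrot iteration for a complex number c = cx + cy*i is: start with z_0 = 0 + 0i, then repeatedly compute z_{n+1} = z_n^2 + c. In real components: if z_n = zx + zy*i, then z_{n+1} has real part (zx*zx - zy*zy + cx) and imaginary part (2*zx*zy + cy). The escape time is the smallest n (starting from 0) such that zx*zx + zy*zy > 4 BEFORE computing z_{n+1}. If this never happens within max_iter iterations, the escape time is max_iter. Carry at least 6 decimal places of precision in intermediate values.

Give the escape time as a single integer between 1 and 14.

Answer: 9

Derivation:
z_0 = 0 + 0i, c = -1.3170 + 0.1550i
Iter 1: z = -1.3170 + 0.1550i, |z|^2 = 1.7585
Iter 2: z = 0.3935 + -0.2533i, |z|^2 = 0.2190
Iter 3: z = -1.2263 + -0.0443i, |z|^2 = 1.5059
Iter 4: z = 0.1849 + 0.2637i, |z|^2 = 0.1037
Iter 5: z = -1.3523 + 0.2525i, |z|^2 = 1.8925
Iter 6: z = 0.4480 + -0.5280i, |z|^2 = 0.4795
Iter 7: z = -1.3950 + -0.3181i, |z|^2 = 2.0473
Iter 8: z = 0.5280 + 1.0424i, |z|^2 = 1.3654
Iter 9: z = -2.1249 + 1.2558i, |z|^2 = 6.0923
Escaped at iteration 9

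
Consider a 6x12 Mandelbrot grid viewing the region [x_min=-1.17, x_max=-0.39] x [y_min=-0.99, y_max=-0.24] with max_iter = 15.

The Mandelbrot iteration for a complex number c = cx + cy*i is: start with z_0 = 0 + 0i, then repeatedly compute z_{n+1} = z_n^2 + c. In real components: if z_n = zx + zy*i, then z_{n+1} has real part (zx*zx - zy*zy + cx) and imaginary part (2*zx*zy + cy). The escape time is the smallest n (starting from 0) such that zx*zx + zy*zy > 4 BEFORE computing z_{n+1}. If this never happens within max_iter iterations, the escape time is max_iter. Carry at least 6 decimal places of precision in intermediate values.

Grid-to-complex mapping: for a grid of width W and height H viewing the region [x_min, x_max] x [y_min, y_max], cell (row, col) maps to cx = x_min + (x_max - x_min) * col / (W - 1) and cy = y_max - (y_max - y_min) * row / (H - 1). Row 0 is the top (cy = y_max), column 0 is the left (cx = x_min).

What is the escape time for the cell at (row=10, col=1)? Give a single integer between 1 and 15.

z_0 = 0 + 0i, c = -1.0140 + -0.9218i
Iter 1: z = -1.0140 + -0.9218i, |z|^2 = 1.8779
Iter 2: z = -0.8356 + 0.9476i, |z|^2 = 1.5961
Iter 3: z = -1.2139 + -2.5054i, |z|^2 = 7.7505
Escaped at iteration 3

Answer: 3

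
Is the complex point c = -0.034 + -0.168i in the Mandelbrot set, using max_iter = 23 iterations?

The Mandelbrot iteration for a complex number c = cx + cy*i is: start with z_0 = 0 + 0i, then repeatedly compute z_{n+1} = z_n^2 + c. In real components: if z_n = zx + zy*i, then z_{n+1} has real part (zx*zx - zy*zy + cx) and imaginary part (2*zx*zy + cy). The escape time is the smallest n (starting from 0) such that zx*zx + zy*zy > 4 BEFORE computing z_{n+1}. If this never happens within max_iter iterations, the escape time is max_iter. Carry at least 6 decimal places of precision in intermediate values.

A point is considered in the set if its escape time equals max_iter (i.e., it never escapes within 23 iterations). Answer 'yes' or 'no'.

z_0 = 0 + 0i, c = -0.0340 + -0.1680i
Iter 1: z = -0.0340 + -0.1680i, |z|^2 = 0.0294
Iter 2: z = -0.0611 + -0.1566i, |z|^2 = 0.0282
Iter 3: z = -0.0548 + -0.1489i, |z|^2 = 0.0252
Iter 4: z = -0.0532 + -0.1517i, |z|^2 = 0.0258
Iter 5: z = -0.0542 + -0.1519i, |z|^2 = 0.0260
Iter 6: z = -0.0541 + -0.1515i, |z|^2 = 0.0259
Iter 7: z = -0.0540 + -0.1516i, |z|^2 = 0.0259
Iter 8: z = -0.0541 + -0.1516i, |z|^2 = 0.0259
Iter 9: z = -0.0541 + -0.1516i, |z|^2 = 0.0259
Iter 10: z = -0.0541 + -0.1516i, |z|^2 = 0.0259
Iter 11: z = -0.0541 + -0.1516i, |z|^2 = 0.0259
Iter 12: z = -0.0541 + -0.1516i, |z|^2 = 0.0259
Iter 13: z = -0.0541 + -0.1516i, |z|^2 = 0.0259
Iter 14: z = -0.0541 + -0.1516i, |z|^2 = 0.0259
Iter 15: z = -0.0541 + -0.1516i, |z|^2 = 0.0259
Iter 16: z = -0.0541 + -0.1516i, |z|^2 = 0.0259
Iter 17: z = -0.0541 + -0.1516i, |z|^2 = 0.0259
Iter 18: z = -0.0541 + -0.1516i, |z|^2 = 0.0259
Iter 19: z = -0.0541 + -0.1516i, |z|^2 = 0.0259
Iter 20: z = -0.0541 + -0.1516i, |z|^2 = 0.0259
Iter 21: z = -0.0541 + -0.1516i, |z|^2 = 0.0259
Iter 22: z = -0.0541 + -0.1516i, |z|^2 = 0.0259
Did not escape in 23 iterations → in set

Answer: yes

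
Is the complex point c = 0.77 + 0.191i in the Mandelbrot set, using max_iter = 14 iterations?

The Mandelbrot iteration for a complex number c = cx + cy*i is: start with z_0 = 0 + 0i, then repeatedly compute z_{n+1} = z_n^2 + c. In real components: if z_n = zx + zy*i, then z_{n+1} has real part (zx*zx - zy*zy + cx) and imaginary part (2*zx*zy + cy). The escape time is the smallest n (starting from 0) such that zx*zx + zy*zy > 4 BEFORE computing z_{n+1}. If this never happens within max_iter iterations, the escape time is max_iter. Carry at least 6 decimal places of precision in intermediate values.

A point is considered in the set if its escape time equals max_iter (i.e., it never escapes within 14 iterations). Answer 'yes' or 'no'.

Answer: no

Derivation:
z_0 = 0 + 0i, c = 0.7700 + 0.1910i
Iter 1: z = 0.7700 + 0.1910i, |z|^2 = 0.6294
Iter 2: z = 1.3264 + 0.4851i, |z|^2 = 1.9947
Iter 3: z = 2.2940 + 1.4780i, |z|^2 = 7.4470
Escaped at iteration 3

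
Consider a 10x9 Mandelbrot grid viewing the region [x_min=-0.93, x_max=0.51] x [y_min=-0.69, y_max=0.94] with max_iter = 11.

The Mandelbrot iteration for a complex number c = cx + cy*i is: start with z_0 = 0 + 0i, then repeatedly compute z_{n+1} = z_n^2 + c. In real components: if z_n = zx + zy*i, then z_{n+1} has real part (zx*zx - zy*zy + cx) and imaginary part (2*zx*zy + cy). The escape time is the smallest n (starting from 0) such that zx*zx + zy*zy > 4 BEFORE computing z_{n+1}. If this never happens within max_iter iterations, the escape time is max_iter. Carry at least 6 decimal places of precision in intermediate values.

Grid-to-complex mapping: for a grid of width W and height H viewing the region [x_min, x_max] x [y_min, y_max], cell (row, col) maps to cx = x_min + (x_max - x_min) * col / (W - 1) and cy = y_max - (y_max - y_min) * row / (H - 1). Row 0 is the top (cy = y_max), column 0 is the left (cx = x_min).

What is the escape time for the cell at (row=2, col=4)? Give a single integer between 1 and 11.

z_0 = 0 + 0i, c = -0.2900 + 0.5325i
Iter 1: z = -0.2900 + 0.5325i, |z|^2 = 0.3677
Iter 2: z = -0.4895 + 0.2236i, |z|^2 = 0.2896
Iter 3: z = -0.1005 + 0.3136i, |z|^2 = 0.1084
Iter 4: z = -0.3782 + 0.4695i, |z|^2 = 0.3635
Iter 5: z = -0.3674 + 0.1773i, |z|^2 = 0.1664
Iter 6: z = -0.1865 + 0.4022i, |z|^2 = 0.1965
Iter 7: z = -0.4170 + 0.3825i, |z|^2 = 0.3202
Iter 8: z = -0.2624 + 0.2135i, |z|^2 = 0.1144
Iter 9: z = -0.2667 + 0.4204i, |z|^2 = 0.2479
Iter 10: z = -0.3956 + 0.3082i, |z|^2 = 0.2515

Answer: 11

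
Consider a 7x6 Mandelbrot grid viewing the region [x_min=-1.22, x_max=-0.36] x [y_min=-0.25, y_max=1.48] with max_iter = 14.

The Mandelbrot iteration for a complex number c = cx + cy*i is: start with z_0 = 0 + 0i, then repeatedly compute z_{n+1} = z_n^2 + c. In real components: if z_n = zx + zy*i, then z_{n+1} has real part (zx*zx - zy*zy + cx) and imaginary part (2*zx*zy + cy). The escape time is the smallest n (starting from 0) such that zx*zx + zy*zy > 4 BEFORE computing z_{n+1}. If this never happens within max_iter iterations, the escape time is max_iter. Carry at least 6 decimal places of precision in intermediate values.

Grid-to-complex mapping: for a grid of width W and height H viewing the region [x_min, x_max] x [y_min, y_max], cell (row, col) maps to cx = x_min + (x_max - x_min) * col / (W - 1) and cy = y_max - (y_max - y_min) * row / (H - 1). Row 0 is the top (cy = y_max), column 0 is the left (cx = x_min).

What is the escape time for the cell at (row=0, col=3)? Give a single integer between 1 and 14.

z_0 = 0 + 0i, c = -0.7900 + 1.4800i
Iter 1: z = -0.7900 + 1.4800i, |z|^2 = 2.8145
Iter 2: z = -2.3563 + -0.8584i, |z|^2 = 6.2890
Escaped at iteration 2

Answer: 2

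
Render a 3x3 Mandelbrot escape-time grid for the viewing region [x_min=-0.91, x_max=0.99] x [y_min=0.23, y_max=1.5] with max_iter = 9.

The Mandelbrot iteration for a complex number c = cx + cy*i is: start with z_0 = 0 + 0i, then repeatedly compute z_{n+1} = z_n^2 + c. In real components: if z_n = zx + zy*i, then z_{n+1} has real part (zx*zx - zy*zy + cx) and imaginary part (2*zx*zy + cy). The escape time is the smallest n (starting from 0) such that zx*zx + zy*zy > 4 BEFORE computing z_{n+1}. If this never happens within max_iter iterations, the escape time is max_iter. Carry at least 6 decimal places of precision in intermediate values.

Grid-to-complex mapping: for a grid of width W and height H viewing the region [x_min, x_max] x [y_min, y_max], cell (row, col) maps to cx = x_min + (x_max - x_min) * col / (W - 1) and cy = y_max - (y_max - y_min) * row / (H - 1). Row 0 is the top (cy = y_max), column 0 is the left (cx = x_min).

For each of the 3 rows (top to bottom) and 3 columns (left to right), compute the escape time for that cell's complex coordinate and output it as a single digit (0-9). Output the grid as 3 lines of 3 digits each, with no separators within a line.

Answer: 222
382
992

Derivation:
(row=0, col=0): c = -0.9100 + 1.5000i → escape time 2
(row=0, col=1): c = 0.0400 + 1.5000i → escape time 2
(row=0, col=2): c = 0.9900 + 1.5000i → escape time 2
(row=1, col=0): c = -0.9100 + 0.8650i → escape time 3
(row=1, col=1): c = 0.0400 + 0.8650i → escape time 8
(row=1, col=2): c = 0.9900 + 0.8650i → escape time 2
(row=2, col=0): c = -0.9100 + 0.2300i → escape time 9
(row=2, col=1): c = 0.0400 + 0.2300i → escape time 9
(row=2, col=2): c = 0.9900 + 0.2300i → escape time 2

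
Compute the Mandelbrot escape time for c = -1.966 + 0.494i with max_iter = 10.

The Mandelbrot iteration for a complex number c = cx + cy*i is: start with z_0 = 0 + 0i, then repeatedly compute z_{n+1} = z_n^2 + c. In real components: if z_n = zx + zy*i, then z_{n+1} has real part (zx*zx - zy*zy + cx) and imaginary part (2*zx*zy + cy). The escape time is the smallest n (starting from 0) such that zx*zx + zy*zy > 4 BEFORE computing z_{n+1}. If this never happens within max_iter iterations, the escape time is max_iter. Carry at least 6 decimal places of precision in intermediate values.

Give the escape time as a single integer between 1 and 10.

Answer: 1

Derivation:
z_0 = 0 + 0i, c = -1.9660 + 0.4940i
Iter 1: z = -1.9660 + 0.4940i, |z|^2 = 4.1092
Escaped at iteration 1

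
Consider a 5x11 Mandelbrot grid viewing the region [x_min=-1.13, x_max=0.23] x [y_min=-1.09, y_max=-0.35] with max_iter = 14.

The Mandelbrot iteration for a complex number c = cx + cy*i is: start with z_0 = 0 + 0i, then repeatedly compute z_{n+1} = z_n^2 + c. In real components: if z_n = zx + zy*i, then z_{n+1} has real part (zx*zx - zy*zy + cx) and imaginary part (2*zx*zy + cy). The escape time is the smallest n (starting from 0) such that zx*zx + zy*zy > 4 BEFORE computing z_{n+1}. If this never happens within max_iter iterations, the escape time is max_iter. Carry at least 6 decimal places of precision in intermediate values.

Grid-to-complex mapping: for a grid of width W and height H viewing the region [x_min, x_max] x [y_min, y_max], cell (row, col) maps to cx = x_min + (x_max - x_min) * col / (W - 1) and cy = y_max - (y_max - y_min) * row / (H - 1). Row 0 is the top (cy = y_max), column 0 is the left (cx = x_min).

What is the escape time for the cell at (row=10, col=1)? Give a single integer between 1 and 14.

Answer: 3

Derivation:
z_0 = 0 + 0i, c = -0.7900 + -1.0900i
Iter 1: z = -0.7900 + -1.0900i, |z|^2 = 1.8122
Iter 2: z = -1.3540 + 0.6322i, |z|^2 = 2.2330
Iter 3: z = 0.6436 + -2.8020i, |z|^2 = 8.2655
Escaped at iteration 3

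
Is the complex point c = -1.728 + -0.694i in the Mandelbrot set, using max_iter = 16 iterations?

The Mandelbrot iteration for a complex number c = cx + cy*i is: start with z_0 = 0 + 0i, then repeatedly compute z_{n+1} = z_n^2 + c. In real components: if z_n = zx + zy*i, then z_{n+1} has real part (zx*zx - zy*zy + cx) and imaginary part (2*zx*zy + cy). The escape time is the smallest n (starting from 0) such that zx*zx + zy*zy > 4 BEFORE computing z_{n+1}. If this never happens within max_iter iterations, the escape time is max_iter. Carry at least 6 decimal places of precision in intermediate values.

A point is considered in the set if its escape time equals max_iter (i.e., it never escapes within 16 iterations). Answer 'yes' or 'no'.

Answer: no

Derivation:
z_0 = 0 + 0i, c = -1.7280 + -0.6940i
Iter 1: z = -1.7280 + -0.6940i, |z|^2 = 3.4676
Iter 2: z = 0.7763 + 1.7045i, |z|^2 = 3.5079
Iter 3: z = -4.0305 + 1.9525i, |z|^2 = 20.0571
Escaped at iteration 3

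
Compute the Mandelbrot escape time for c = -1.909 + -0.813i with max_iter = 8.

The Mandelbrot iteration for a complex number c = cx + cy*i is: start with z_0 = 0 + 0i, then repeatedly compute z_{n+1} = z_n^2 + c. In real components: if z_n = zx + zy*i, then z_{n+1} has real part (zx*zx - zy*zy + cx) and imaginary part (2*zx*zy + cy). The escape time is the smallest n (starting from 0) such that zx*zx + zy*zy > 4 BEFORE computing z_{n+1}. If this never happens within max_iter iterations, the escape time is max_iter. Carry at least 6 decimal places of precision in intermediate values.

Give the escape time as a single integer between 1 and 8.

Answer: 1

Derivation:
z_0 = 0 + 0i, c = -1.9090 + -0.8130i
Iter 1: z = -1.9090 + -0.8130i, |z|^2 = 4.3053
Escaped at iteration 1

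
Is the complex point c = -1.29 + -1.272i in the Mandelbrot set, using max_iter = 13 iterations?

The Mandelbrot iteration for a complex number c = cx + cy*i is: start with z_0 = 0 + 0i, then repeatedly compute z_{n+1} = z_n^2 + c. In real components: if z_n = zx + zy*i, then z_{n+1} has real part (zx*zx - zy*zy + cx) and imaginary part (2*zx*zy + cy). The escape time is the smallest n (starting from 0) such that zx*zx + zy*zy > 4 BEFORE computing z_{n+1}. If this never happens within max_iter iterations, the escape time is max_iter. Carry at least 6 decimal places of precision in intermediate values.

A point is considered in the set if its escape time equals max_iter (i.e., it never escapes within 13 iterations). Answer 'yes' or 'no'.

z_0 = 0 + 0i, c = -1.2900 + -1.2720i
Iter 1: z = -1.2900 + -1.2720i, |z|^2 = 3.2821
Iter 2: z = -1.2439 + 2.0098i, |z|^2 = 5.5864
Escaped at iteration 2

Answer: no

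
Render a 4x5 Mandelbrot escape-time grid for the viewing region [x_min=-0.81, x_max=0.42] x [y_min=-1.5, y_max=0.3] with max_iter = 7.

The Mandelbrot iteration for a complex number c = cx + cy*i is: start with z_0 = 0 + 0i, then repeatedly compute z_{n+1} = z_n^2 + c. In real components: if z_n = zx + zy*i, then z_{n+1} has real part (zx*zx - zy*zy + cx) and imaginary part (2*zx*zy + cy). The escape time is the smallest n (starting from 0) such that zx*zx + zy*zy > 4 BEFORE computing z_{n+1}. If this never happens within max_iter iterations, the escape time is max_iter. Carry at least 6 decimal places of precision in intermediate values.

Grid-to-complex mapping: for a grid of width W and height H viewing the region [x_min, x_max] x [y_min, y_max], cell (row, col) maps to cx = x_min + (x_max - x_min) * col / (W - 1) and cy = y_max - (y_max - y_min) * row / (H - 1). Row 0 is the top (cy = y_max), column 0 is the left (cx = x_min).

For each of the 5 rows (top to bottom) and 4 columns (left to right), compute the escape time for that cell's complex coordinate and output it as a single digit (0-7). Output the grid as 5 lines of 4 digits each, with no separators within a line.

(row=0, col=0): c = -0.8100 + 0.3000i → escape time 7
(row=0, col=1): c = -0.4000 + 0.3000i → escape time 7
(row=0, col=2): c = 0.0100 + 0.3000i → escape time 7
(row=0, col=3): c = 0.4200 + 0.3000i → escape time 7
(row=1, col=0): c = -0.8100 + -0.1500i → escape time 7
(row=1, col=1): c = -0.4000 + -0.1500i → escape time 7
(row=1, col=2): c = 0.0100 + -0.1500i → escape time 7
(row=1, col=3): c = 0.4200 + -0.1500i → escape time 7
(row=2, col=0): c = -0.8100 + -0.6000i → escape time 5
(row=2, col=1): c = -0.4000 + -0.6000i → escape time 7
(row=2, col=2): c = 0.0100 + -0.6000i → escape time 7
(row=2, col=3): c = 0.4200 + -0.6000i → escape time 7
(row=3, col=0): c = -0.8100 + -1.0500i → escape time 3
(row=3, col=1): c = -0.4000 + -1.0500i → escape time 4
(row=3, col=2): c = 0.0100 + -1.0500i → escape time 5
(row=3, col=3): c = 0.4200 + -1.0500i → escape time 3
(row=4, col=0): c = -0.8100 + -1.5000i → escape time 2
(row=4, col=1): c = -0.4000 + -1.5000i → escape time 2
(row=4, col=2): c = 0.0100 + -1.5000i → escape time 2
(row=4, col=3): c = 0.4200 + -1.5000i → escape time 2

Answer: 7777
7777
5777
3453
2222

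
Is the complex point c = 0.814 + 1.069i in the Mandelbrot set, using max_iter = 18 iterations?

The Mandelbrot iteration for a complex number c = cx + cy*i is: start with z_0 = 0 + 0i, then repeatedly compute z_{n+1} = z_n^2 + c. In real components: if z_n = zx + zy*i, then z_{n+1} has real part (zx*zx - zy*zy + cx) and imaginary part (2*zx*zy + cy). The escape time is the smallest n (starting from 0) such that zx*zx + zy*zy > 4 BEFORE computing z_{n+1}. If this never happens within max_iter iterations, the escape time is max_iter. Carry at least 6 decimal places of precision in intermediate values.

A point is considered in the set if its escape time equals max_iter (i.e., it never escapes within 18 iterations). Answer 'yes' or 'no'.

z_0 = 0 + 0i, c = 0.8140 + 1.0690i
Iter 1: z = 0.8140 + 1.0690i, |z|^2 = 1.8054
Iter 2: z = 0.3338 + 2.8093i, |z|^2 = 8.0038
Escaped at iteration 2

Answer: no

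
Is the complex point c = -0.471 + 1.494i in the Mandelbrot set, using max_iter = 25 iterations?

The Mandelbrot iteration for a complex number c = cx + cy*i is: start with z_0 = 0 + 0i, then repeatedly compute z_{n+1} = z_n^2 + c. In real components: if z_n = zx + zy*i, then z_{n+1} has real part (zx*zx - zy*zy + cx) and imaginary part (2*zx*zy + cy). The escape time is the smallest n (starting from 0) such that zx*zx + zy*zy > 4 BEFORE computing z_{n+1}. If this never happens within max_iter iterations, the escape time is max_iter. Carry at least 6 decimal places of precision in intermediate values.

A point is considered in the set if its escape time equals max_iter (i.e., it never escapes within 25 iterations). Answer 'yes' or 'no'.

Answer: no

Derivation:
z_0 = 0 + 0i, c = -0.4710 + 1.4940i
Iter 1: z = -0.4710 + 1.4940i, |z|^2 = 2.4539
Iter 2: z = -2.4812 + 0.0867i, |z|^2 = 6.1638
Escaped at iteration 2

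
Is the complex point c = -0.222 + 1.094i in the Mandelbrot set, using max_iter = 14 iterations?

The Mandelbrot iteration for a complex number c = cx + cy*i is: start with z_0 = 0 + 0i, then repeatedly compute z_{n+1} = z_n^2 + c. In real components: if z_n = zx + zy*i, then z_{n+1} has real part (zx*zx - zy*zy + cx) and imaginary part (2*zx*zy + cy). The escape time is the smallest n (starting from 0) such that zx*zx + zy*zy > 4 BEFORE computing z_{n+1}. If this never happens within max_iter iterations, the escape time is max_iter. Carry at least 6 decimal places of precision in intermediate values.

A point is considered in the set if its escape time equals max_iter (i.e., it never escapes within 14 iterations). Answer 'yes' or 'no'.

z_0 = 0 + 0i, c = -0.2220 + 1.0940i
Iter 1: z = -0.2220 + 1.0940i, |z|^2 = 1.2461
Iter 2: z = -1.3696 + 0.6083i, |z|^2 = 2.2457
Iter 3: z = 1.2837 + -0.5721i, |z|^2 = 1.9752
Iter 4: z = 1.0986 + -0.3748i, |z|^2 = 1.3473
Iter 5: z = 0.8444 + 0.2705i, |z|^2 = 0.7861
Iter 6: z = 0.4178 + 1.5509i, |z|^2 = 2.5797
Iter 7: z = -2.4527 + 2.3898i, |z|^2 = 11.7265
Escaped at iteration 7

Answer: no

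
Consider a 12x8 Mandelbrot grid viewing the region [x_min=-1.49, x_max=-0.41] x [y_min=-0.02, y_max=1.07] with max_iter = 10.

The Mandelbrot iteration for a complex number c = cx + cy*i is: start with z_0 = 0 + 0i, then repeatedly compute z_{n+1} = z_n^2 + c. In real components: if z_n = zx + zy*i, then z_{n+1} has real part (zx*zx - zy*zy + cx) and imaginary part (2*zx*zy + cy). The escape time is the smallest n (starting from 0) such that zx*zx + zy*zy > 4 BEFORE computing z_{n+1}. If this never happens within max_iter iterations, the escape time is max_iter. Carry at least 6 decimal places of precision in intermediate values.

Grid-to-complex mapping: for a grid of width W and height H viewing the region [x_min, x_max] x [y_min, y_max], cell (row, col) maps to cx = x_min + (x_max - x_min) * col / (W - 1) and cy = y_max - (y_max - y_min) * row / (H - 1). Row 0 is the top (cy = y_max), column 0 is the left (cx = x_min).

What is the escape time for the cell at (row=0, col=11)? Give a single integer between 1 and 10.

z_0 = 0 + 0i, c = -0.4100 + 1.0700i
Iter 1: z = -0.4100 + 1.0700i, |z|^2 = 1.3130
Iter 2: z = -1.3868 + 0.1926i, |z|^2 = 1.9603
Iter 3: z = 1.4761 + 0.5358i, |z|^2 = 2.4660
Iter 4: z = 1.4818 + 2.6518i, |z|^2 = 9.2280
Escaped at iteration 4

Answer: 4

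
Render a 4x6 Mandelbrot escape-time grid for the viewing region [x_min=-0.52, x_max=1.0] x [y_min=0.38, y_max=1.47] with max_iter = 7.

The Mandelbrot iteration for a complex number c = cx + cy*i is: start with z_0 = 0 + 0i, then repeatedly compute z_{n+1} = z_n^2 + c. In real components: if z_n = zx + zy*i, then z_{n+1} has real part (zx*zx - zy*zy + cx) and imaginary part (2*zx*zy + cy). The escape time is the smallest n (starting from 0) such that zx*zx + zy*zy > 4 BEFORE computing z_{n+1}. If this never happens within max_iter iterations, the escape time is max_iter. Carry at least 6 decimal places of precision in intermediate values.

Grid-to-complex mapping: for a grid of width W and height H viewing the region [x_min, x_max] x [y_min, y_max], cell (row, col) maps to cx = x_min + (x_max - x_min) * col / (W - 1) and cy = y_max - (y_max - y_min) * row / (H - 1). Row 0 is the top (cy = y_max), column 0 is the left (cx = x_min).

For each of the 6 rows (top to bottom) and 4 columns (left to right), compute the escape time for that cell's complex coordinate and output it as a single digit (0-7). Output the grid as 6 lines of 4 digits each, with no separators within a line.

Answer: 2222
3322
4722
5732
7742
7762

Derivation:
(row=0, col=0): c = -0.5200 + 1.4700i → escape time 2
(row=0, col=1): c = -0.0133 + 1.4700i → escape time 2
(row=0, col=2): c = 0.4933 + 1.4700i → escape time 2
(row=0, col=3): c = 1.0000 + 1.4700i → escape time 2
(row=1, col=0): c = -0.5200 + 1.2520i → escape time 3
(row=1, col=1): c = -0.0133 + 1.2520i → escape time 3
(row=1, col=2): c = 0.4933 + 1.2520i → escape time 2
(row=1, col=3): c = 1.0000 + 1.2520i → escape time 2
(row=2, col=0): c = -0.5200 + 1.0340i → escape time 4
(row=2, col=1): c = -0.0133 + 1.0340i → escape time 7
(row=2, col=2): c = 0.4933 + 1.0340i → escape time 2
(row=2, col=3): c = 1.0000 + 1.0340i → escape time 2
(row=3, col=0): c = -0.5200 + 0.8160i → escape time 5
(row=3, col=1): c = -0.0133 + 0.8160i → escape time 7
(row=3, col=2): c = 0.4933 + 0.8160i → escape time 3
(row=3, col=3): c = 1.0000 + 0.8160i → escape time 2
(row=4, col=0): c = -0.5200 + 0.5980i → escape time 7
(row=4, col=1): c = -0.0133 + 0.5980i → escape time 7
(row=4, col=2): c = 0.4933 + 0.5980i → escape time 4
(row=4, col=3): c = 1.0000 + 0.5980i → escape time 2
(row=5, col=0): c = -0.5200 + 0.3800i → escape time 7
(row=5, col=1): c = -0.0133 + 0.3800i → escape time 7
(row=5, col=2): c = 0.4933 + 0.3800i → escape time 6
(row=5, col=3): c = 1.0000 + 0.3800i → escape time 2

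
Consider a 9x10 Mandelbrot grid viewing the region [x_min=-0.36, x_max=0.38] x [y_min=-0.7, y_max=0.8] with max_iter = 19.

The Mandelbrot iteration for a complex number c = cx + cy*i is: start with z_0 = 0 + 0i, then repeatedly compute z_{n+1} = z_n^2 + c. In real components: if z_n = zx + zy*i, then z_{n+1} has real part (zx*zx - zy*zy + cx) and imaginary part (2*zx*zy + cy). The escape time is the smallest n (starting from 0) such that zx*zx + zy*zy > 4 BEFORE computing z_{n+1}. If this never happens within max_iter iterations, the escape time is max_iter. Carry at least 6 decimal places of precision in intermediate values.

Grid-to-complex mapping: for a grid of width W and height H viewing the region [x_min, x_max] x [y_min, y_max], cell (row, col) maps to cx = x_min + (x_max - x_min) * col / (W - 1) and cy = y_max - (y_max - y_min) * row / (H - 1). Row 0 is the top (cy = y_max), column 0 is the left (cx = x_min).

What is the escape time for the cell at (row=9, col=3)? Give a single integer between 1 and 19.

z_0 = 0 + 0i, c = -0.0825 + -0.7000i
Iter 1: z = -0.0825 + -0.7000i, |z|^2 = 0.4968
Iter 2: z = -0.5657 + -0.5845i, |z|^2 = 0.6616
Iter 3: z = -0.1041 + -0.0387i, |z|^2 = 0.0123
Iter 4: z = -0.0732 + -0.6919i, |z|^2 = 0.4841
Iter 5: z = -0.5559 + -0.5988i, |z|^2 = 0.6676
Iter 6: z = -0.1320 + -0.0343i, |z|^2 = 0.0186
Iter 7: z = -0.0663 + -0.6910i, |z|^2 = 0.4818
Iter 8: z = -0.5555 + -0.6084i, |z|^2 = 0.6788
Iter 9: z = -0.1441 + -0.0240i, |z|^2 = 0.0213
Iter 10: z = -0.0623 + -0.6931i, |z|^2 = 0.4843
Iter 11: z = -0.5590 + -0.6136i, |z|^2 = 0.6890
Iter 12: z = -0.1466 + -0.0140i, |z|^2 = 0.0217
Iter 13: z = -0.0612 + -0.6959i, |z|^2 = 0.4880
Iter 14: z = -0.5630 + -0.6148i, |z|^2 = 0.6950
Iter 15: z = -0.1435 + -0.0077i, |z|^2 = 0.0206
Iter 16: z = -0.0620 + -0.6978i, |z|^2 = 0.4908
Iter 17: z = -0.5656 + -0.6135i, |z|^2 = 0.6963
Iter 18: z = -0.1390 + -0.0060i, |z|^2 = 0.0194

Answer: 19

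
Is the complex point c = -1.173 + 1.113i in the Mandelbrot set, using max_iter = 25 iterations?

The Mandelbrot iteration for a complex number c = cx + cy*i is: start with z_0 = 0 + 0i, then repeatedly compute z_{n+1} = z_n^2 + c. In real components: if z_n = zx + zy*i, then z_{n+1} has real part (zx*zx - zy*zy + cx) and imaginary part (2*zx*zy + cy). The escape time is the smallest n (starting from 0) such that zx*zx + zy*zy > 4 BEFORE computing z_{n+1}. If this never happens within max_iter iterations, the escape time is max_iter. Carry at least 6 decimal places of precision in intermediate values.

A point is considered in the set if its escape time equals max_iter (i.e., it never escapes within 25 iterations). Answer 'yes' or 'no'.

z_0 = 0 + 0i, c = -1.1730 + 1.1130i
Iter 1: z = -1.1730 + 1.1130i, |z|^2 = 2.6147
Iter 2: z = -1.0358 + -1.4981i, |z|^2 = 3.3173
Iter 3: z = -2.3443 + 4.2166i, |z|^2 = 23.2754
Escaped at iteration 3

Answer: no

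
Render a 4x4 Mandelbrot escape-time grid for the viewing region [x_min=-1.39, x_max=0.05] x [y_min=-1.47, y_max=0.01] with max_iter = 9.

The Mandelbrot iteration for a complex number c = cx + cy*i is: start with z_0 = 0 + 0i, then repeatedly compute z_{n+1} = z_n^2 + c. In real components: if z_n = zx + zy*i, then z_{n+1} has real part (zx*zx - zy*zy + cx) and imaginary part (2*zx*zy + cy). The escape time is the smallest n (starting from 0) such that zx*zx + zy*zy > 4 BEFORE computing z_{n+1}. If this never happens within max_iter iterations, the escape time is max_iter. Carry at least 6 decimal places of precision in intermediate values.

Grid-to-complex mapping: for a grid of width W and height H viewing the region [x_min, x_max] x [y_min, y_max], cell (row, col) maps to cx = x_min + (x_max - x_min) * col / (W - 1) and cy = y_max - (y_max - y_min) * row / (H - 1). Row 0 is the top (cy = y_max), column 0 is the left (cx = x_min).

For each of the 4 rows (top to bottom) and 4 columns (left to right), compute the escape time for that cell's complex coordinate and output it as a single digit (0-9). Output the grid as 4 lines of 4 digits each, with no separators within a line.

Answer: 9999
3599
3345
1222

Derivation:
(row=0, col=0): c = -1.3900 + 0.0100i → escape time 9
(row=0, col=1): c = -0.9100 + 0.0100i → escape time 9
(row=0, col=2): c = -0.4300 + 0.0100i → escape time 9
(row=0, col=3): c = 0.0500 + 0.0100i → escape time 9
(row=1, col=0): c = -1.3900 + -0.4833i → escape time 3
(row=1, col=1): c = -0.9100 + -0.4833i → escape time 5
(row=1, col=2): c = -0.4300 + -0.4833i → escape time 9
(row=1, col=3): c = 0.0500 + -0.4833i → escape time 9
(row=2, col=0): c = -1.3900 + -0.9767i → escape time 3
(row=2, col=1): c = -0.9100 + -0.9767i → escape time 3
(row=2, col=2): c = -0.4300 + -0.9767i → escape time 4
(row=2, col=3): c = 0.0500 + -0.9767i → escape time 5
(row=3, col=0): c = -1.3900 + -1.4700i → escape time 1
(row=3, col=1): c = -0.9100 + -1.4700i → escape time 2
(row=3, col=2): c = -0.4300 + -1.4700i → escape time 2
(row=3, col=3): c = 0.0500 + -1.4700i → escape time 2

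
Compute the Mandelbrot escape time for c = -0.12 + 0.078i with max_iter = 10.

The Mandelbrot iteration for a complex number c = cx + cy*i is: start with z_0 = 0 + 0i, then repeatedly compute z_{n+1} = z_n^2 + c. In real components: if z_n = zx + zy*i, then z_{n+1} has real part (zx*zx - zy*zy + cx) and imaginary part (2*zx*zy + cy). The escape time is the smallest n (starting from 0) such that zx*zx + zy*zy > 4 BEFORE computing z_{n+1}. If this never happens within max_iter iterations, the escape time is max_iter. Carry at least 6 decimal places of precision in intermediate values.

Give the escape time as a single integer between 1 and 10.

z_0 = 0 + 0i, c = -0.1200 + 0.0780i
Iter 1: z = -0.1200 + 0.0780i, |z|^2 = 0.0205
Iter 2: z = -0.1117 + 0.0593i, |z|^2 = 0.0160
Iter 3: z = -0.1110 + 0.0648i, |z|^2 = 0.0165
Iter 4: z = -0.1119 + 0.0636i, |z|^2 = 0.0166
Iter 5: z = -0.1115 + 0.0638i, |z|^2 = 0.0165
Iter 6: z = -0.1116 + 0.0638i, |z|^2 = 0.0165
Iter 7: z = -0.1116 + 0.0638i, |z|^2 = 0.0165
Iter 8: z = -0.1116 + 0.0638i, |z|^2 = 0.0165
Iter 9: z = -0.1116 + 0.0638i, |z|^2 = 0.0165

Answer: 10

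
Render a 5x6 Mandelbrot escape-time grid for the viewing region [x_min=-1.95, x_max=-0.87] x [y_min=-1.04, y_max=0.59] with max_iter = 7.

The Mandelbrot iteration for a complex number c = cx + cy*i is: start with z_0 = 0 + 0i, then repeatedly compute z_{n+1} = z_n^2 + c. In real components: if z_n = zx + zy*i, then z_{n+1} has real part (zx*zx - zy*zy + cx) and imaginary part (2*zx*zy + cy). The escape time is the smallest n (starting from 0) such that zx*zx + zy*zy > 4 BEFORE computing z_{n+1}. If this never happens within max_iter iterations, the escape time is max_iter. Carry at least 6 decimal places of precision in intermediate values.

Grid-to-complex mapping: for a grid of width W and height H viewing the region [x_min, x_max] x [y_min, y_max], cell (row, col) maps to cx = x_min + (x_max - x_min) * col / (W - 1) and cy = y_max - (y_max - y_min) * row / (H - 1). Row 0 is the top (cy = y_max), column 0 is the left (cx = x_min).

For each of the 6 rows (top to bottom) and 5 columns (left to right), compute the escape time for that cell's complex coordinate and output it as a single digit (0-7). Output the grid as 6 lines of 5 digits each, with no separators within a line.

Answer: 13345
34577
56777
23577
13334
12333

Derivation:
(row=0, col=0): c = -1.9500 + 0.5900i → escape time 1
(row=0, col=1): c = -1.6800 + 0.5900i → escape time 3
(row=0, col=2): c = -1.4100 + 0.5900i → escape time 3
(row=0, col=3): c = -1.1400 + 0.5900i → escape time 4
(row=0, col=4): c = -0.8700 + 0.5900i → escape time 5
(row=1, col=0): c = -1.9500 + 0.2640i → escape time 3
(row=1, col=1): c = -1.6800 + 0.2640i → escape time 4
(row=1, col=2): c = -1.4100 + 0.2640i → escape time 5
(row=1, col=3): c = -1.1400 + 0.2640i → escape time 7
(row=1, col=4): c = -0.8700 + 0.2640i → escape time 7
(row=2, col=0): c = -1.9500 + -0.0620i → escape time 5
(row=2, col=1): c = -1.6800 + -0.0620i → escape time 6
(row=2, col=2): c = -1.4100 + -0.0620i → escape time 7
(row=2, col=3): c = -1.1400 + -0.0620i → escape time 7
(row=2, col=4): c = -0.8700 + -0.0620i → escape time 7
(row=3, col=0): c = -1.9500 + -0.3880i → escape time 2
(row=3, col=1): c = -1.6800 + -0.3880i → escape time 3
(row=3, col=2): c = -1.4100 + -0.3880i → escape time 5
(row=3, col=3): c = -1.1400 + -0.3880i → escape time 7
(row=3, col=4): c = -0.8700 + -0.3880i → escape time 7
(row=4, col=0): c = -1.9500 + -0.7140i → escape time 1
(row=4, col=1): c = -1.6800 + -0.7140i → escape time 3
(row=4, col=2): c = -1.4100 + -0.7140i → escape time 3
(row=4, col=3): c = -1.1400 + -0.7140i → escape time 3
(row=4, col=4): c = -0.8700 + -0.7140i → escape time 4
(row=5, col=0): c = -1.9500 + -1.0400i → escape time 1
(row=5, col=1): c = -1.6800 + -1.0400i → escape time 2
(row=5, col=2): c = -1.4100 + -1.0400i → escape time 3
(row=5, col=3): c = -1.1400 + -1.0400i → escape time 3
(row=5, col=4): c = -0.8700 + -1.0400i → escape time 3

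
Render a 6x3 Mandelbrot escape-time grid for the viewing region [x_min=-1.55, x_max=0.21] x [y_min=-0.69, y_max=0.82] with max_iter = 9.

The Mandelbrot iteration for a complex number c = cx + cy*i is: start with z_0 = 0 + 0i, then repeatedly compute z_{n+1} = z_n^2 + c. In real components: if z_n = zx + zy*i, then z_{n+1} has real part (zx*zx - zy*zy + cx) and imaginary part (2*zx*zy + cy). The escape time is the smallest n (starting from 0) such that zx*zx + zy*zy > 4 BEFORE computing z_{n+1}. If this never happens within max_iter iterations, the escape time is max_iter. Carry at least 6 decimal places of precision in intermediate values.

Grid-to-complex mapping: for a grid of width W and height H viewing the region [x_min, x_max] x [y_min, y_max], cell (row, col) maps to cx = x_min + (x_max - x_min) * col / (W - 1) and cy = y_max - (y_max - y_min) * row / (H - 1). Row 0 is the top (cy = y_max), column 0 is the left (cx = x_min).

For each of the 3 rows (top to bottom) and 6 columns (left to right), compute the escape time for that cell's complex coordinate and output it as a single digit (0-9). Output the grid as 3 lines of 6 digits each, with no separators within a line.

Answer: 334595
799999
334997

Derivation:
(row=0, col=0): c = -1.5500 + 0.8200i → escape time 3
(row=0, col=1): c = -1.1980 + 0.8200i → escape time 3
(row=0, col=2): c = -0.8460 + 0.8200i → escape time 4
(row=0, col=3): c = -0.4940 + 0.8200i → escape time 5
(row=0, col=4): c = -0.1420 + 0.8200i → escape time 9
(row=0, col=5): c = 0.2100 + 0.8200i → escape time 5
(row=1, col=0): c = -1.5500 + 0.0650i → escape time 7
(row=1, col=1): c = -1.1980 + 0.0650i → escape time 9
(row=1, col=2): c = -0.8460 + 0.0650i → escape time 9
(row=1, col=3): c = -0.4940 + 0.0650i → escape time 9
(row=1, col=4): c = -0.1420 + 0.0650i → escape time 9
(row=1, col=5): c = 0.2100 + 0.0650i → escape time 9
(row=2, col=0): c = -1.5500 + -0.6900i → escape time 3
(row=2, col=1): c = -1.1980 + -0.6900i → escape time 3
(row=2, col=2): c = -0.8460 + -0.6900i → escape time 4
(row=2, col=3): c = -0.4940 + -0.6900i → escape time 9
(row=2, col=4): c = -0.1420 + -0.6900i → escape time 9
(row=2, col=5): c = 0.2100 + -0.6900i → escape time 7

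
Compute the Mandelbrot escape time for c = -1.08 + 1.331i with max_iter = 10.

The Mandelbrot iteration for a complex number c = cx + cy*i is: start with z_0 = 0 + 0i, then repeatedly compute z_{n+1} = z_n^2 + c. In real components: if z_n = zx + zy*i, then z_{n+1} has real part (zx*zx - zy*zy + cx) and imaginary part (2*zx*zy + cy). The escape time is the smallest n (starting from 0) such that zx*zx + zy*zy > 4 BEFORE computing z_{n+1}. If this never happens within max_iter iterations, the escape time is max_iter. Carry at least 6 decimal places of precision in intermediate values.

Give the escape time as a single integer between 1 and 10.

z_0 = 0 + 0i, c = -1.0800 + 1.3310i
Iter 1: z = -1.0800 + 1.3310i, |z|^2 = 2.9380
Iter 2: z = -1.6852 + -1.5440i, |z|^2 = 5.2236
Escaped at iteration 2

Answer: 2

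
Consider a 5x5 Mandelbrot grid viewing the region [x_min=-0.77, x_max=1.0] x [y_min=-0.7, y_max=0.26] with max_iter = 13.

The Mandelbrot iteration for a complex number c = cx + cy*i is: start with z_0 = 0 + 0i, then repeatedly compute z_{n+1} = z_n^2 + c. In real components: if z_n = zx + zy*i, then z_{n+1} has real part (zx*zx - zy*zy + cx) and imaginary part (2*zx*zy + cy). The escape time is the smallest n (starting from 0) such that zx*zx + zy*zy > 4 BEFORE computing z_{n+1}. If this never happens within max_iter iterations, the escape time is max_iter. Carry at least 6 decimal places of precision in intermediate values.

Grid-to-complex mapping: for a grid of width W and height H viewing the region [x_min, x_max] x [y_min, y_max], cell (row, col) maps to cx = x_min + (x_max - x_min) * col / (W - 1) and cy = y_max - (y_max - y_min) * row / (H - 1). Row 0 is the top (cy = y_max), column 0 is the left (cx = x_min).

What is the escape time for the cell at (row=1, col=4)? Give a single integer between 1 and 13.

Answer: 2

Derivation:
z_0 = 0 + 0i, c = 1.0000 + 0.0200i
Iter 1: z = 1.0000 + 0.0200i, |z|^2 = 1.0004
Iter 2: z = 1.9996 + 0.0600i, |z|^2 = 4.0020
Escaped at iteration 2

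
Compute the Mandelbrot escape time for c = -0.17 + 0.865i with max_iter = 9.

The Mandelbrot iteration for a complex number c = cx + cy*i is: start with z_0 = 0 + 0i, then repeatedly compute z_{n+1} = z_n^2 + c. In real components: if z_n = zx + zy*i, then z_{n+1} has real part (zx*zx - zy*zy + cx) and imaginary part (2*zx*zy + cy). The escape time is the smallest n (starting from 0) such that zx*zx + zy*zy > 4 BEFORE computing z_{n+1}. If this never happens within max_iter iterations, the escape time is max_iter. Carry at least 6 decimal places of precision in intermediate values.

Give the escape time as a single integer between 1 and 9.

Answer: 9

Derivation:
z_0 = 0 + 0i, c = -0.1700 + 0.8650i
Iter 1: z = -0.1700 + 0.8650i, |z|^2 = 0.7771
Iter 2: z = -0.8893 + 0.5709i, |z|^2 = 1.1168
Iter 3: z = 0.2950 + -0.1504i, |z|^2 = 0.1096
Iter 4: z = -0.1056 + 0.7763i, |z|^2 = 0.6137
Iter 5: z = -0.7614 + 0.7010i, |z|^2 = 1.0712
Iter 6: z = -0.0817 + -0.2025i, |z|^2 = 0.0477
Iter 7: z = -0.2043 + 0.8981i, |z|^2 = 0.8483
Iter 8: z = -0.9348 + 0.4980i, |z|^2 = 1.1218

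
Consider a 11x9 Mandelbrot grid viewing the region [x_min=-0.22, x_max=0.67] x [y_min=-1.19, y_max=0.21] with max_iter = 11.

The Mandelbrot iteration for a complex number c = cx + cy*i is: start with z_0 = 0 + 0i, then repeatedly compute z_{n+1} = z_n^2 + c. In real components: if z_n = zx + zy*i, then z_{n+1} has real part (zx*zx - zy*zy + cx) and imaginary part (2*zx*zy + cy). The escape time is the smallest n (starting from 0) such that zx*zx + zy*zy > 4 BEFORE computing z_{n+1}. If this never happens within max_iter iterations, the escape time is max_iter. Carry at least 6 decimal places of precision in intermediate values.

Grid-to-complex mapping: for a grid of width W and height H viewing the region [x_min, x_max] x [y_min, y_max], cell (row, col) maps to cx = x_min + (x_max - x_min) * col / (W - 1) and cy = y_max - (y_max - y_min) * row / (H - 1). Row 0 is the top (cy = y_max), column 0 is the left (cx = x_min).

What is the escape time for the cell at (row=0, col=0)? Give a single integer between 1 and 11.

Answer: 11

Derivation:
z_0 = 0 + 0i, c = -0.2200 + 0.2100i
Iter 1: z = -0.2200 + 0.2100i, |z|^2 = 0.0925
Iter 2: z = -0.2157 + 0.1176i, |z|^2 = 0.0604
Iter 3: z = -0.1873 + 0.1593i, |z|^2 = 0.0604
Iter 4: z = -0.2103 + 0.1503i, |z|^2 = 0.0668
Iter 5: z = -0.1984 + 0.1468i, |z|^2 = 0.0609
Iter 6: z = -0.2022 + 0.1518i, |z|^2 = 0.0639
Iter 7: z = -0.2022 + 0.1486i, |z|^2 = 0.0630
Iter 8: z = -0.2012 + 0.1499i, |z|^2 = 0.0630
Iter 9: z = -0.2020 + 0.1497i, |z|^2 = 0.0632
Iter 10: z = -0.2016 + 0.1495i, |z|^2 = 0.0630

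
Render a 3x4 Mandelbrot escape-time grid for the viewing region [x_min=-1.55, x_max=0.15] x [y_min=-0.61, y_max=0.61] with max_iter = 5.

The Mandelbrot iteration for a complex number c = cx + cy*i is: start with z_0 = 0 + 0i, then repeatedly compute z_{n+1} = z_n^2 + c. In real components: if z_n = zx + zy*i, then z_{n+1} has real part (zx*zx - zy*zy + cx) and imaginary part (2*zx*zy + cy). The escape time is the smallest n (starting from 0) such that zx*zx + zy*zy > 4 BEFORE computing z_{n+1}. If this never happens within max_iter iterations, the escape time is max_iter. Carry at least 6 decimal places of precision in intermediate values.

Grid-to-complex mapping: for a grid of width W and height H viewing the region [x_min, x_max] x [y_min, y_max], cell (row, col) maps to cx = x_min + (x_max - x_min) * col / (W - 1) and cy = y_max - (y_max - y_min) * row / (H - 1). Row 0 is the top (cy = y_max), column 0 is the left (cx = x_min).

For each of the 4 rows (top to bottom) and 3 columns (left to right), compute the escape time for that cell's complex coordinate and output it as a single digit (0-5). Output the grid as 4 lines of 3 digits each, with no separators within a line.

Answer: 355
555
555
355

Derivation:
(row=0, col=0): c = -1.5500 + 0.6100i → escape time 3
(row=0, col=1): c = -0.7000 + 0.6100i → escape time 5
(row=0, col=2): c = 0.1500 + 0.6100i → escape time 5
(row=1, col=0): c = -1.5500 + 0.2033i → escape time 5
(row=1, col=1): c = -0.7000 + 0.2033i → escape time 5
(row=1, col=2): c = 0.1500 + 0.2033i → escape time 5
(row=2, col=0): c = -1.5500 + -0.2033i → escape time 5
(row=2, col=1): c = -0.7000 + -0.2033i → escape time 5
(row=2, col=2): c = 0.1500 + -0.2033i → escape time 5
(row=3, col=0): c = -1.5500 + -0.6100i → escape time 3
(row=3, col=1): c = -0.7000 + -0.6100i → escape time 5
(row=3, col=2): c = 0.1500 + -0.6100i → escape time 5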